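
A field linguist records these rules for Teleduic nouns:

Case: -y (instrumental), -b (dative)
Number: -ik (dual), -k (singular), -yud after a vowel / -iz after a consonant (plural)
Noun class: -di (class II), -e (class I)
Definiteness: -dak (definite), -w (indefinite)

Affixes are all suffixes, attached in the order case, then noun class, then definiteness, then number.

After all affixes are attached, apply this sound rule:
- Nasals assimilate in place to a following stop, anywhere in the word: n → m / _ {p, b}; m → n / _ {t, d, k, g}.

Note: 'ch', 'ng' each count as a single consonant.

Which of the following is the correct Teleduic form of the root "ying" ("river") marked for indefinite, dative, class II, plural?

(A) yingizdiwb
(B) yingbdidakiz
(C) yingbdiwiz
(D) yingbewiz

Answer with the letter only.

C

Attach case dative -b → yingb.
Attach noun class class II -di → yingbdi.
Attach definiteness indefinite -w → yingbdiw.
Attach number plural -iz (after consonant 'w') → yingbdiwiz.
Nasal assimilation: no change.
So the correct form is yingbdiwiz, option (C).
(B) yingbdidakiz is wrong: it uses definite instead of indefinite for definiteness.
(A) yingizdiwb is wrong: it has the affixes in the wrong order.
(D) yingbewiz is wrong: it uses class I instead of class II for noun class.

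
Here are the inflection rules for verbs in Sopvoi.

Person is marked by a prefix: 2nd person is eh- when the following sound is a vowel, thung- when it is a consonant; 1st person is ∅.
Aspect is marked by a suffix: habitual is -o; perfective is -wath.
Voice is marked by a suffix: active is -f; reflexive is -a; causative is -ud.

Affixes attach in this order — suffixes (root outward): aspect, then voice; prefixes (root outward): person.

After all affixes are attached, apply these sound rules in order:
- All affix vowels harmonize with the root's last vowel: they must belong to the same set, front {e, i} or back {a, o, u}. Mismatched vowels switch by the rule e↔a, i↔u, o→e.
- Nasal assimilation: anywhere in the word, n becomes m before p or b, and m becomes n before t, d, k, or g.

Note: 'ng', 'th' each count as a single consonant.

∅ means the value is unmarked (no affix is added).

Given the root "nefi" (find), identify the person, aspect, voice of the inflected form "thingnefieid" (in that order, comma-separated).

2nd person, habitual, causative

Segment: thung-nefi-o-ud.
person: eh/thung- → 2nd person.
aspect: -o → habitual.
voice: -ud → causative.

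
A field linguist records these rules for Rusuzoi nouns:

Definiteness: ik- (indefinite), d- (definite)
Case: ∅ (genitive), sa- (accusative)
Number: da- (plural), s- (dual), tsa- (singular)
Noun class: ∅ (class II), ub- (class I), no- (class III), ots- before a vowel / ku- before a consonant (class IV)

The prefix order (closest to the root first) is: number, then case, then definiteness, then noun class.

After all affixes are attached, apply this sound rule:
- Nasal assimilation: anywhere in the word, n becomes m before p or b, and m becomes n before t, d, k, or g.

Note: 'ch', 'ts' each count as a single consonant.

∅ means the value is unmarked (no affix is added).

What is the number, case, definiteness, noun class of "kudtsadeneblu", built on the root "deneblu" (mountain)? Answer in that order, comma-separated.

Segment: ku-d-tsa-deneblu.
number: tsa- → singular.
case: ∅ → genitive.
definiteness: d- → definite.
noun class: ots/ku- → class IV.

singular, genitive, definite, class IV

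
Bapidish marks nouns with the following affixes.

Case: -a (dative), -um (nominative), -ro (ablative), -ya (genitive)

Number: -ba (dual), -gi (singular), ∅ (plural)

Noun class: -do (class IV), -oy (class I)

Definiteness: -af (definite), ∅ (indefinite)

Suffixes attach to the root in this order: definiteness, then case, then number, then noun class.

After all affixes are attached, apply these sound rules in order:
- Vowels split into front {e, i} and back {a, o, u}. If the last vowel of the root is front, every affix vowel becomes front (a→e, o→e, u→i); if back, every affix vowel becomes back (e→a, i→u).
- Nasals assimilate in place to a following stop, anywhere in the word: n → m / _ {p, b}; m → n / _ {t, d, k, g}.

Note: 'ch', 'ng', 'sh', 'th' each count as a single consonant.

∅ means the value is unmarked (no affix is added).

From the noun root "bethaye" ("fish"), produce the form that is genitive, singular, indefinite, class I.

bethayeyegiey

definiteness = indefinite: zero marking, form stays bethaye.
Attach case genitive -ya → bethayeya.
Attach number singular -gi → bethayeyagi.
Attach noun class class I -oy → bethayeyagioy.
Apply vowel harmony: bethayeyagioy → bethayeyegiey.
Nasal assimilation: no change.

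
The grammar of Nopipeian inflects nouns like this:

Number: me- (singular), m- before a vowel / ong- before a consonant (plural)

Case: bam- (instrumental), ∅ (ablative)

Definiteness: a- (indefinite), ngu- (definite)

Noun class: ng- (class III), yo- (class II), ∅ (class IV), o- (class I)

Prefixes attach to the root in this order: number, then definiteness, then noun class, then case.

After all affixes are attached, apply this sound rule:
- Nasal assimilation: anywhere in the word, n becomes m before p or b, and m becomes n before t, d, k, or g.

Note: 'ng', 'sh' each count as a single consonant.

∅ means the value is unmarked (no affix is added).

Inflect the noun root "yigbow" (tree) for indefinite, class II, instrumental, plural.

bamyoaongyigbow

Attach number plural ong- (before consonant 'y') → ongyigbow.
Attach definiteness indefinite a- → aongyigbow.
Attach noun class class II yo- → yoaongyigbow.
Attach case instrumental bam- → bamyoaongyigbow.
Nasal assimilation: no change.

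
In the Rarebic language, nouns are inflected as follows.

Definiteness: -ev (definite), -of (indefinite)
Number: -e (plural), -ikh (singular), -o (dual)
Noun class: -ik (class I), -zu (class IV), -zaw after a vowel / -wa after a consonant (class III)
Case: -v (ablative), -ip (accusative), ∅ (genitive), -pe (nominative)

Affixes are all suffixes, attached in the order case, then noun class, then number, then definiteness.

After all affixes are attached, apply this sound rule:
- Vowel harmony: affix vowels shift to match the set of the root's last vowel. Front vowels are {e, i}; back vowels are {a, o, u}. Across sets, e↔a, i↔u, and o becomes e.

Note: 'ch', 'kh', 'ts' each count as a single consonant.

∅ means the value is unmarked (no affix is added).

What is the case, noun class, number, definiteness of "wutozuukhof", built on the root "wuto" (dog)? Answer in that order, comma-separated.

genitive, class IV, singular, indefinite

Segment: wuto-zu-ikh-of.
case: ∅ → genitive.
noun class: -zu → class IV.
number: -ikh → singular.
definiteness: -of → indefinite.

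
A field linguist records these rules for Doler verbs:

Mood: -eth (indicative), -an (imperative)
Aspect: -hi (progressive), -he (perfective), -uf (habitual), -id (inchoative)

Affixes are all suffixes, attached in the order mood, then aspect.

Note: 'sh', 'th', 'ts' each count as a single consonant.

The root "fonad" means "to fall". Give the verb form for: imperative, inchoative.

Attach mood imperative -an → fonadan.
Attach aspect inchoative -id → fonadanid.

fonadanid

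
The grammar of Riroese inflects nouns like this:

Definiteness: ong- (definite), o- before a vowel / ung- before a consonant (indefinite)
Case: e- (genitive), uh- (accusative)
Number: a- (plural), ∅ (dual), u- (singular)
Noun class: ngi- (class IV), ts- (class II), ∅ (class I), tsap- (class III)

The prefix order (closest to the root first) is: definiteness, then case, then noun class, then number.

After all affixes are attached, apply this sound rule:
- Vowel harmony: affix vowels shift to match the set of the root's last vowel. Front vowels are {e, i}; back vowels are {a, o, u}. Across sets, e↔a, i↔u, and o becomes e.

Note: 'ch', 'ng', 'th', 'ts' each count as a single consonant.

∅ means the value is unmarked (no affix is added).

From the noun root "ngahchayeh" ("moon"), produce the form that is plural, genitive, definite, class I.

eeengngahchayeh

Attach definiteness definite ong- → ongngahchayeh.
Attach case genitive e- → eongngahchayeh.
noun class = class I: zero marking, form stays eongngahchayeh.
Attach number plural a- → aeongngahchayeh.
Apply vowel harmony: aeongngahchayeh → eeengngahchayeh.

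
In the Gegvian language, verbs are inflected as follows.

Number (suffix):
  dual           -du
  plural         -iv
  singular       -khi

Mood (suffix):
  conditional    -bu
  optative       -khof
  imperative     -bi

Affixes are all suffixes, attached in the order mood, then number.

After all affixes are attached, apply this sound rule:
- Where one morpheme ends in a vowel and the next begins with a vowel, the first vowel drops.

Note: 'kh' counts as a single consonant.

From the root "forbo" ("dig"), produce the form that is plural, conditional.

forbobiv

Attach mood conditional -bu → forbobu.
Attach number plural -iv → forbobuiv.
Apply vowel deletion: forbobuiv → forbobiv.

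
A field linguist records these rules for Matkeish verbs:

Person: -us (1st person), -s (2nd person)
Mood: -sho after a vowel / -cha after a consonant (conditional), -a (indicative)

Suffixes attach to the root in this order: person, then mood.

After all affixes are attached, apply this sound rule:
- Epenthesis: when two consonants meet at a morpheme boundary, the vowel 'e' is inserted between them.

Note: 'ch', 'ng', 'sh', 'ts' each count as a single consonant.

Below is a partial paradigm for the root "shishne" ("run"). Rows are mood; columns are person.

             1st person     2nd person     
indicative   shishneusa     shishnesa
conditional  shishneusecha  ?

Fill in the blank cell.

shishnesecha

Attach person 2nd person -s → shishnes.
Attach mood conditional -cha (after consonant 's') → shishnescha.
Apply epenthesis: shishnescha → shishnesecha.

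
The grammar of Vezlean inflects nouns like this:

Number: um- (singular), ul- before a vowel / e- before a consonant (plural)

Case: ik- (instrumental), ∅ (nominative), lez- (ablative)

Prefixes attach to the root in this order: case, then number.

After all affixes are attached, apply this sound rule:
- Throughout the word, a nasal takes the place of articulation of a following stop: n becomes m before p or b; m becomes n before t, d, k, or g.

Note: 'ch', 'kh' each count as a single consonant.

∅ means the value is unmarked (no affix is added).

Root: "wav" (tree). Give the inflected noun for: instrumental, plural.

Attach case instrumental ik- → ikwav.
Attach number plural ul- (before vowel 'i') → ulikwav.
Nasal assimilation: no change.

ulikwav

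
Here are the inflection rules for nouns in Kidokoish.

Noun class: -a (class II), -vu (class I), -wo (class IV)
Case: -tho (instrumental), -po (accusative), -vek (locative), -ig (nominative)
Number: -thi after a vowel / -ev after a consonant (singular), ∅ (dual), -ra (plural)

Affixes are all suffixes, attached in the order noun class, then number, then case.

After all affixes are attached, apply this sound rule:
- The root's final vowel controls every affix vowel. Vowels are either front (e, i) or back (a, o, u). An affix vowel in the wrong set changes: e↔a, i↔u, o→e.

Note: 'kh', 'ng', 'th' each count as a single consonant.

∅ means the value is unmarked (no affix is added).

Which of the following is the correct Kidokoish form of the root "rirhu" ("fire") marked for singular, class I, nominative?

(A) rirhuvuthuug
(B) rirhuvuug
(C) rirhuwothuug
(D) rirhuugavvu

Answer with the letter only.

A

Attach noun class class I -vu → rirhuvu.
Attach number singular -thi (after vowel 'u') → rirhuvuthi.
Attach case nominative -ig → rirhuvuthiig.
Apply vowel harmony: rirhuvuthiig → rirhuvuthuug.
So the correct form is rirhuvuthuug, option (A).
(D) rirhuugavvu is wrong: it has the affixes in the wrong order.
(C) rirhuwothuug is wrong: it uses class IV instead of class I for noun class.
(B) rirhuvuug is wrong: it uses dual instead of singular for number.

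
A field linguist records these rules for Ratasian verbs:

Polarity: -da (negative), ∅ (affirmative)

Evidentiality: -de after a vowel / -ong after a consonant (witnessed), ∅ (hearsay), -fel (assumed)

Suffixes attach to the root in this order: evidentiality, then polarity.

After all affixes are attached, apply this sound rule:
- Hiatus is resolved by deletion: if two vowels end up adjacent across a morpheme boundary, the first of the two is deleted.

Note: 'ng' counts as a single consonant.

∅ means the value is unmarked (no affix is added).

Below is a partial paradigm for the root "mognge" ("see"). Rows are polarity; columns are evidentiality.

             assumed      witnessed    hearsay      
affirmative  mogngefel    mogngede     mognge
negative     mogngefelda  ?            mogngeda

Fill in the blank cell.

Attach evidentiality witnessed -de (after vowel 'e') → mogngede.
Attach polarity negative -da → mogngededa.
Vowel deletion: no change.

mogngededa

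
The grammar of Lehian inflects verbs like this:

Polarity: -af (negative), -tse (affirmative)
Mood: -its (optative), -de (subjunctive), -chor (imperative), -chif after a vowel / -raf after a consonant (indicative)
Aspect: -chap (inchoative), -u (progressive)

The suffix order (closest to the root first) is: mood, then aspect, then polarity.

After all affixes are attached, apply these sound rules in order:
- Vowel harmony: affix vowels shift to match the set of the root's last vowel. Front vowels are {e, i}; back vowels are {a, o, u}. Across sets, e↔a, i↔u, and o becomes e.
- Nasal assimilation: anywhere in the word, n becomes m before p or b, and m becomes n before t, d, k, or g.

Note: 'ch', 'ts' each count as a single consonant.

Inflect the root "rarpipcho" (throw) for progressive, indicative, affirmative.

rarpipchochufutsa

Attach mood indicative -chif (after vowel 'o') → rarpipchochif.
Attach aspect progressive -u → rarpipchochifu.
Attach polarity affirmative -tse → rarpipchochifutse.
Apply vowel harmony: rarpipchochifutse → rarpipchochufutsa.
Nasal assimilation: no change.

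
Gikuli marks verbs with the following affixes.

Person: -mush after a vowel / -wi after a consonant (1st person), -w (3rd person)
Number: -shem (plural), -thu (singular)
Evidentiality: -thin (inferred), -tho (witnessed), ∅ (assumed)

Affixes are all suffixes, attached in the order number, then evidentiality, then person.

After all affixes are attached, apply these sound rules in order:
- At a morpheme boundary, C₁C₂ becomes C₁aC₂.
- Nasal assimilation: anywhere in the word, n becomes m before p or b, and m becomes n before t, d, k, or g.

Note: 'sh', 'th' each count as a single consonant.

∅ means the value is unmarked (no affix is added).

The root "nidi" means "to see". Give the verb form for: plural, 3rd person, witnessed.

nidishemathow

Attach number plural -shem → nidishem.
Attach evidentiality witnessed -tho → nidishemtho.
Attach person 3rd person -w → nidishemthow.
Apply epenthesis: nidishemthow → nidishemathow.
Nasal assimilation: no change.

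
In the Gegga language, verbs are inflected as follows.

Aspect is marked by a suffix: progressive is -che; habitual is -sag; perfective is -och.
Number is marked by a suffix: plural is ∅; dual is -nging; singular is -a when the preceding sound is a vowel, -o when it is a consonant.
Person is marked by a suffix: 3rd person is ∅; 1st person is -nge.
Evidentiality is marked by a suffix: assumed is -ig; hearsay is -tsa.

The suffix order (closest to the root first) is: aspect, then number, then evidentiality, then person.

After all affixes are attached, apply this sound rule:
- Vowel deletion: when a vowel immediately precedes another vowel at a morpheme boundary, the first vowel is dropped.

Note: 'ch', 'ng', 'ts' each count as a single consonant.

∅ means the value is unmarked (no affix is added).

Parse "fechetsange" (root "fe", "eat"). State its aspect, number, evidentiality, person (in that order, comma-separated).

Segment: fe-che-tsa-nge.
aspect: -che → progressive.
number: ∅ → plural.
evidentiality: -tsa → hearsay.
person: -nge → 1st person.

progressive, plural, hearsay, 1st person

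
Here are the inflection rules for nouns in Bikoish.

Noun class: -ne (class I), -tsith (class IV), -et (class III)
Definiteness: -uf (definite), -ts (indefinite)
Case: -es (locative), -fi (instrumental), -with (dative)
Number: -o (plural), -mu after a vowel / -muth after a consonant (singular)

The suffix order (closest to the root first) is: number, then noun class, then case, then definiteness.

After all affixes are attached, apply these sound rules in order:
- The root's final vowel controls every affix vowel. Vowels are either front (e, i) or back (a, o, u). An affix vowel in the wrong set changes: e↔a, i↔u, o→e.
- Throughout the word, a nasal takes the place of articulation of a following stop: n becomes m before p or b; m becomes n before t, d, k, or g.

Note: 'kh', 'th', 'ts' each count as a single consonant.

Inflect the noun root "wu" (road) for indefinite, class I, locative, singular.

wumunaasts

Attach number singular -mu (after vowel 'u') → wumu.
Attach noun class class I -ne → wumune.
Attach case locative -es → wumunees.
Attach definiteness indefinite -ts → wumuneests.
Apply vowel harmony: wumuneests → wumunaasts.
Nasal assimilation: no change.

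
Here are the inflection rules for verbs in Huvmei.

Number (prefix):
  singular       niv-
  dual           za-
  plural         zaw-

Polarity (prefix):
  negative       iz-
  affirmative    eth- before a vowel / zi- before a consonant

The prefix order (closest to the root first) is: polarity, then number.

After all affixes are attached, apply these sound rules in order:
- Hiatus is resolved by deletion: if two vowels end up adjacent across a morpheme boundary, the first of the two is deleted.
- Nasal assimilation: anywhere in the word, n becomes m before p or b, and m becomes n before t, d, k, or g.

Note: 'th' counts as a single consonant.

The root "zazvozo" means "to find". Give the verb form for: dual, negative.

zizzazvozo

Attach polarity negative iz- → izzazvozo.
Attach number dual za- → zaizzazvozo.
Apply vowel deletion: zaizzazvozo → zizzazvozo.
Nasal assimilation: no change.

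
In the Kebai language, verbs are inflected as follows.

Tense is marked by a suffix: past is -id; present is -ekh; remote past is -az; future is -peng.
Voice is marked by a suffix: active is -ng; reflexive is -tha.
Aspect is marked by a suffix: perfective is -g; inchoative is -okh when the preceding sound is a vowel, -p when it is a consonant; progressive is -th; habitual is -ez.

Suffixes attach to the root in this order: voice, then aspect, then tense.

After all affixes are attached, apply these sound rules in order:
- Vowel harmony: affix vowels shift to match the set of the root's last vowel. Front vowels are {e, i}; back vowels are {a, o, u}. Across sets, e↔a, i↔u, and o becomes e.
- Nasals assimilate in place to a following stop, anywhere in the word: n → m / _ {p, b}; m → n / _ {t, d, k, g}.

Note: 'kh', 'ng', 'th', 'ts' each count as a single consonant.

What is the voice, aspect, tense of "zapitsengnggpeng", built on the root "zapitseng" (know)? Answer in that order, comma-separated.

Segment: zapitseng-ng-g-peng.
voice: -ng → active.
aspect: -g → perfective.
tense: -peng → future.

active, perfective, future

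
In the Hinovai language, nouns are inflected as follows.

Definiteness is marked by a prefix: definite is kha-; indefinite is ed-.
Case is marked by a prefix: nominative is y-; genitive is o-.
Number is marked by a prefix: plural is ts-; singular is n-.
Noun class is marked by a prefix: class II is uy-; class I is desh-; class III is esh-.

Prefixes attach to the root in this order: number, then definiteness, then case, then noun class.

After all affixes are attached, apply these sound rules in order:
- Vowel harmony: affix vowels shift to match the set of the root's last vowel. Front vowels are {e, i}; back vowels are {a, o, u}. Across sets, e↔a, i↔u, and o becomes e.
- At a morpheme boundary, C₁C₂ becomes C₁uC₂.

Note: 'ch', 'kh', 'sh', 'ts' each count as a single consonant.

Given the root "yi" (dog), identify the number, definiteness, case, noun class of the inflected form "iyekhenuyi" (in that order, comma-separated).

Segment: uy-o-kha-n-yi.
number: n- → singular.
definiteness: kha- → definite.
case: o- → genitive.
noun class: uy- → class II.

singular, definite, genitive, class II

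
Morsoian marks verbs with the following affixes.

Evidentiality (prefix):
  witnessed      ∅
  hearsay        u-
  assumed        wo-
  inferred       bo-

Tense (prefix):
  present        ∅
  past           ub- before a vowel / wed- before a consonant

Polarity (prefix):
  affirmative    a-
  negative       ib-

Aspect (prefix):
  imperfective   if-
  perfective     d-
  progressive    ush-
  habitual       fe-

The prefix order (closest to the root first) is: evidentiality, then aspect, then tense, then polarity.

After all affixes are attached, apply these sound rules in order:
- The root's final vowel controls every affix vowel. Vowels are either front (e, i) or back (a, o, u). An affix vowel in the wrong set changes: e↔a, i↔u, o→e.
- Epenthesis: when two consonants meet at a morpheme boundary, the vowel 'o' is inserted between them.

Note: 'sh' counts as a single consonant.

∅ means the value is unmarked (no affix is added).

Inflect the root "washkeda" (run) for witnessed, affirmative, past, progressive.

evidentiality = witnessed: zero marking, form stays washkeda.
Attach aspect progressive ush- → ushwashkeda.
Attach tense past ub- (before vowel 'u') → ubushwashkeda.
Attach polarity affirmative a- → aubushwashkeda.
Vowel harmony: no change.
Apply epenthesis: aubushwashkeda → aubushowashkeda.

aubushowashkeda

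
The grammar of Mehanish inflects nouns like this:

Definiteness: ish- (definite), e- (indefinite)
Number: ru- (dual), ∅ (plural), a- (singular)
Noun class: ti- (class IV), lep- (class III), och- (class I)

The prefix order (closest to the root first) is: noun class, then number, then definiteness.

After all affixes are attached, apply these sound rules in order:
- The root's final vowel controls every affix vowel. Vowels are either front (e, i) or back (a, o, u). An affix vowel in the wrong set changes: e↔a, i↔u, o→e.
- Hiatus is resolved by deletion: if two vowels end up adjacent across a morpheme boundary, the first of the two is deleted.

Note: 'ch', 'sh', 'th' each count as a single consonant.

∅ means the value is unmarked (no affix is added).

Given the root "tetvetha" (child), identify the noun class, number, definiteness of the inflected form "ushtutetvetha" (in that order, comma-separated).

class IV, plural, definite

Segment: ish-ti-tetvetha.
noun class: ti- → class IV.
number: ∅ → plural.
definiteness: ish- → definite.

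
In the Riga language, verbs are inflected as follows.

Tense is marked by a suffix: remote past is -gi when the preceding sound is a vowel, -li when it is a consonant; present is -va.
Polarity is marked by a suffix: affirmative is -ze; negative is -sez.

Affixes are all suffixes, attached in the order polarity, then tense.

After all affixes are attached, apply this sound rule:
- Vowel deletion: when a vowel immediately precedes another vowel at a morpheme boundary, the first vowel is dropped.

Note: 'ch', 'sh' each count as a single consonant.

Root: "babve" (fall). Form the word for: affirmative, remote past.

babvezegi

Attach polarity affirmative -ze → babveze.
Attach tense remote past -gi (after vowel 'e') → babvezegi.
Vowel deletion: no change.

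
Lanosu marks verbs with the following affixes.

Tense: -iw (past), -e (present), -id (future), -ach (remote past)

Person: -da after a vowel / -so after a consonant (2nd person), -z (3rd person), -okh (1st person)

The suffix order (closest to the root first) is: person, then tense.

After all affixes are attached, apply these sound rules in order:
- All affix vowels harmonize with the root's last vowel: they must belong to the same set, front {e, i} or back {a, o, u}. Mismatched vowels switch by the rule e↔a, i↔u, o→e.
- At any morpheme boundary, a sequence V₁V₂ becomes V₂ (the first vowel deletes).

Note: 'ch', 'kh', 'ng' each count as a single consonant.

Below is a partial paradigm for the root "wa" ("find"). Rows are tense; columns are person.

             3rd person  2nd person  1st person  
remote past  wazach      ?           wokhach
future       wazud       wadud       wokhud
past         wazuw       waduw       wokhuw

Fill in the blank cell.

wadach

Attach person 2nd person -da (after vowel 'a') → wada.
Attach tense remote past -ach → wadaach.
Vowel harmony: no change.
Apply vowel deletion: wadaach → wadach.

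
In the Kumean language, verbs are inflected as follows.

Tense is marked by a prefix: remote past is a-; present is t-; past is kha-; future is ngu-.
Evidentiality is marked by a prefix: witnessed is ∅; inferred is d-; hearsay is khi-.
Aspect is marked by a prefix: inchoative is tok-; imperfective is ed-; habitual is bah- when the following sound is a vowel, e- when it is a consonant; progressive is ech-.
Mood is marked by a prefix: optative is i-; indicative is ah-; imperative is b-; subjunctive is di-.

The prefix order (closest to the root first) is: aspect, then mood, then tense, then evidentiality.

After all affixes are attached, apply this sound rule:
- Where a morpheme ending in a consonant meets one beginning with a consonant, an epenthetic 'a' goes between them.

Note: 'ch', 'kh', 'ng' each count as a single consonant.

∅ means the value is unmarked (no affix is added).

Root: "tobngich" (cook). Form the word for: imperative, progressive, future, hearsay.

Attach aspect progressive ech- → echtobngich.
Attach mood imperative b- → bechtobngich.
Attach tense future ngu- → ngubechtobngich.
Attach evidentiality hearsay khi- → khingubechtobngich.
Apply epenthesis: khingubechtobngich → khingubechatobngich.

khingubechatobngich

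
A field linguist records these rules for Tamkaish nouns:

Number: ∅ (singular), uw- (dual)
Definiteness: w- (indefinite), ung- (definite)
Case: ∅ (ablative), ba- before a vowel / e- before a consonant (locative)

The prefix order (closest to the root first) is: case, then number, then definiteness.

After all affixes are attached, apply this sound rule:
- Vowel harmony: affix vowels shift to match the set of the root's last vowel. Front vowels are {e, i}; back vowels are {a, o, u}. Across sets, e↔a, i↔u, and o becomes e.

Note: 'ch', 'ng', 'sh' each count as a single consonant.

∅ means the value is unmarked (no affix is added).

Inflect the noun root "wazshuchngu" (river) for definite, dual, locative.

unguwawazshuchngu

Attach case locative e- (before consonant 'w') → ewazshuchngu.
Attach number dual uw- → uwewazshuchngu.
Attach definiteness definite ung- → unguwewazshuchngu.
Apply vowel harmony: unguwewazshuchngu → unguwawazshuchngu.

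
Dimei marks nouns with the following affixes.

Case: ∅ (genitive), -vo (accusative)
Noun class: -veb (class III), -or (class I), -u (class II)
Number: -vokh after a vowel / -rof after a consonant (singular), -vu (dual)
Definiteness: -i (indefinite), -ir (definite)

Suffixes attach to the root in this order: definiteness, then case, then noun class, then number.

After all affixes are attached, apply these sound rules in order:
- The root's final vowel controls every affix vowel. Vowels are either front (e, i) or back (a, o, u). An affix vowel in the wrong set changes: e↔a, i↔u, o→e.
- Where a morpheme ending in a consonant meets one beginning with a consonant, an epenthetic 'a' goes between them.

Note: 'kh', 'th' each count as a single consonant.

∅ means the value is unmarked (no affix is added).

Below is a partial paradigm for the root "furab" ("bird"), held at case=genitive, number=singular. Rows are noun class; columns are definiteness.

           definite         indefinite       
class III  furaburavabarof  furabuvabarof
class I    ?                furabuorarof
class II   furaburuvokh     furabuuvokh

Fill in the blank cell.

Attach definiteness definite -ir → furabir.
case = genitive: zero marking, form stays furabir.
Attach noun class class I -or → furabiror.
Attach number singular -rof (after consonant 'r') → furabirorrof.
Apply vowel harmony: furabirorrof → furaburorrof.
Apply epenthesis: furaburorrof → furaburorarof.

furaburorarof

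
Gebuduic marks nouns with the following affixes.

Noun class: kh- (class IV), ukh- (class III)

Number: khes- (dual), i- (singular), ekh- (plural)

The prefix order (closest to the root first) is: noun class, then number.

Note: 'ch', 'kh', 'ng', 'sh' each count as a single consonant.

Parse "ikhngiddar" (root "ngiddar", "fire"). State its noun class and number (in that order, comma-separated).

Segment: i-kh-ngiddar.
noun class: kh- → class IV.
number: i- → singular.

class IV, singular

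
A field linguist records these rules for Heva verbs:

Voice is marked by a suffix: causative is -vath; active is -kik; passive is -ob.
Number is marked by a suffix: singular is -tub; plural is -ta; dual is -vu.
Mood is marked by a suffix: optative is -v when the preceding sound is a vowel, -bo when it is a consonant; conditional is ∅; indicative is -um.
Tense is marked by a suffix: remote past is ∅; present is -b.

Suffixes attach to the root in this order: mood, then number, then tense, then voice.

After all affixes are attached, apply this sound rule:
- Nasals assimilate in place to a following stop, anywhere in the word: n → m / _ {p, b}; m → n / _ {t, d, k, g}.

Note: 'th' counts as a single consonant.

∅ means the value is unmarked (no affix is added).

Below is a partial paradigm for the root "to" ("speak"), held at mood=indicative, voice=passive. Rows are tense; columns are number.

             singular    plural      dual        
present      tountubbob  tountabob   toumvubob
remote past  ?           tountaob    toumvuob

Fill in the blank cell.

Attach mood indicative -um → toum.
Attach number singular -tub → toumtub.
tense = remote past: zero marking, form stays toumtub.
Attach voice passive -ob → toumtubob.
Apply nasal assimilation: toumtubob → tountubob.

tountubob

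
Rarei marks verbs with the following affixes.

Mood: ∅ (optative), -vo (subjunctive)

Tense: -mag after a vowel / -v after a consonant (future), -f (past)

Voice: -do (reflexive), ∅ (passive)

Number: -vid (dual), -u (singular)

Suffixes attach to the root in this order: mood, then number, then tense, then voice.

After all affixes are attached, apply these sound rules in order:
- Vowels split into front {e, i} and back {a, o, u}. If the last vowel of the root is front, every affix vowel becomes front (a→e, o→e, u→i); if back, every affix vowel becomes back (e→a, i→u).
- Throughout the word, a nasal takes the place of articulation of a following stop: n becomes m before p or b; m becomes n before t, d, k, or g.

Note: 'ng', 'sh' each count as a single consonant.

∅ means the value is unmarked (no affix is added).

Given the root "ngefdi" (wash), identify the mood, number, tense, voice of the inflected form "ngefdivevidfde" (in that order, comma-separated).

Segment: ngefdi-vo-vid-f-do.
mood: -vo → subjunctive.
number: -vid → dual.
tense: -f → past.
voice: -do → reflexive.

subjunctive, dual, past, reflexive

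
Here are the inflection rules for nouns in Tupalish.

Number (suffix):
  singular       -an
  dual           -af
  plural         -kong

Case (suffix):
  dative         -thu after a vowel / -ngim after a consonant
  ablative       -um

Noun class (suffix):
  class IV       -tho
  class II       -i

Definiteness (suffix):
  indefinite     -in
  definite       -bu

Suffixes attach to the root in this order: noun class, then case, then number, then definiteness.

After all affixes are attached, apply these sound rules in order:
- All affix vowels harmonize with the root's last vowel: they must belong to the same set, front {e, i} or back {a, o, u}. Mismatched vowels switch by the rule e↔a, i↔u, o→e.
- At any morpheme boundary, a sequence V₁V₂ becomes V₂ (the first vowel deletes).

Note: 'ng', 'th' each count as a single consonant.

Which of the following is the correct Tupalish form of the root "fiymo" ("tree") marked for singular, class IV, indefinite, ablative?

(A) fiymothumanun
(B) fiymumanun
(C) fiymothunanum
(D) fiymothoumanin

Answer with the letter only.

A

Attach noun class class IV -tho → fiymotho.
Attach case ablative -um → fiymothoum.
Attach number singular -an → fiymothouman.
Attach definiteness indefinite -in → fiymothoumanin.
Apply vowel harmony: fiymothoumanin → fiymothoumanun.
Apply vowel deletion: fiymothoumanun → fiymothumanun.
So the correct form is fiymothumanun, option (A).
(D) fiymothoumanin is wrong: it fails to apply the sound rule(s).
(C) fiymothunanum is wrong: it has the affixes in the wrong order.
(B) fiymumanun is wrong: it uses class II instead of class IV for noun class.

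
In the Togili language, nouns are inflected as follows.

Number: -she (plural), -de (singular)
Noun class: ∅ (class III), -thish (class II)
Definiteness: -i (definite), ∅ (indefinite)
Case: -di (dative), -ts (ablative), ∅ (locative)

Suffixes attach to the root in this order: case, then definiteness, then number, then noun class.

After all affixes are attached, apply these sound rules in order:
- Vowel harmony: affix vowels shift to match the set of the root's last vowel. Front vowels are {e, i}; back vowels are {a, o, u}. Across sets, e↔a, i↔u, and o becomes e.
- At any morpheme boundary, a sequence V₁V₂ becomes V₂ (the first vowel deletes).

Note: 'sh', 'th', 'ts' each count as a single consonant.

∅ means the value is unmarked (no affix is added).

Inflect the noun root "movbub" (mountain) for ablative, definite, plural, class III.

movbubtsusha

Attach case ablative -ts → movbubts.
Attach definiteness definite -i → movbubtsi.
Attach number plural -she → movbubtsishe.
noun class = class III: zero marking, form stays movbubtsishe.
Apply vowel harmony: movbubtsishe → movbubtsusha.
Vowel deletion: no change.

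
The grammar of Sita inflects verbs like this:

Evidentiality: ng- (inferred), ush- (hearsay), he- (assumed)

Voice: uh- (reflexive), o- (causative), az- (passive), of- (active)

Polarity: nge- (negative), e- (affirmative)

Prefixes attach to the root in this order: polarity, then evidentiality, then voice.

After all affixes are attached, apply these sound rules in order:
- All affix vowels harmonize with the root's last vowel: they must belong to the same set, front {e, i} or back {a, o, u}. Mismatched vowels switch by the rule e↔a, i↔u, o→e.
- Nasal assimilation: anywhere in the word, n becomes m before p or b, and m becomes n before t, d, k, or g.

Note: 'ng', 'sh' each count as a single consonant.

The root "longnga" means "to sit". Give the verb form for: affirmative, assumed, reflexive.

Attach polarity affirmative e- → elongnga.
Attach evidentiality assumed he- → heelongnga.
Attach voice reflexive uh- → uhheelongnga.
Apply vowel harmony: uhheelongnga → uhhaalongnga.
Nasal assimilation: no change.

uhhaalongnga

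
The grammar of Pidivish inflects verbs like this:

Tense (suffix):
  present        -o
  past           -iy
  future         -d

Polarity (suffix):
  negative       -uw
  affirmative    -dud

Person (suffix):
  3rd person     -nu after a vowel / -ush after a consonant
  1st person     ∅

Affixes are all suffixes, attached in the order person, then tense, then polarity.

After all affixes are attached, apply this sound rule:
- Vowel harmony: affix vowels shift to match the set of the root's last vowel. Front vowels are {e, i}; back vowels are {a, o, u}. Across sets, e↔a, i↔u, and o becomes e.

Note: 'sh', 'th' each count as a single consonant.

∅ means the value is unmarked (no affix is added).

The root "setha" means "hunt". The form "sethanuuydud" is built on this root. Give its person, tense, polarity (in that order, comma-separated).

Segment: setha-nu-iy-dud.
person: -nu/ush → 3rd person.
tense: -iy → past.
polarity: -dud → affirmative.

3rd person, past, affirmative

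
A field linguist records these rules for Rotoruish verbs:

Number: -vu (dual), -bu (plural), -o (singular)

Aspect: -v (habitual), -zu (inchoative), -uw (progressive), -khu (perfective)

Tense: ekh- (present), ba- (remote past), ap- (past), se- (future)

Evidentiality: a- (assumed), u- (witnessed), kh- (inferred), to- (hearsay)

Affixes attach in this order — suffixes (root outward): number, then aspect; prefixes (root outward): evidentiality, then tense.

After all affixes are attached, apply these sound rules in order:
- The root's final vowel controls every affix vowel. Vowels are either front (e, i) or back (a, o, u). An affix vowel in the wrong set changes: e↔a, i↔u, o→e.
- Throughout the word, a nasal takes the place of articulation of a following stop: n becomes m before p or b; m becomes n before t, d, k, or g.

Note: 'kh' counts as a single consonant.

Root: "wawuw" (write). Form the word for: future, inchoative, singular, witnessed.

Attach number singular -o → wawuwo.
Attach evidentiality witnessed u- → uwawuwo.
Attach tense future se- → seuwawuwo.
Attach aspect inchoative -zu → seuwawuwozu.
Apply vowel harmony: seuwawuwozu → sauwawuwozu.
Nasal assimilation: no change.

sauwawuwozu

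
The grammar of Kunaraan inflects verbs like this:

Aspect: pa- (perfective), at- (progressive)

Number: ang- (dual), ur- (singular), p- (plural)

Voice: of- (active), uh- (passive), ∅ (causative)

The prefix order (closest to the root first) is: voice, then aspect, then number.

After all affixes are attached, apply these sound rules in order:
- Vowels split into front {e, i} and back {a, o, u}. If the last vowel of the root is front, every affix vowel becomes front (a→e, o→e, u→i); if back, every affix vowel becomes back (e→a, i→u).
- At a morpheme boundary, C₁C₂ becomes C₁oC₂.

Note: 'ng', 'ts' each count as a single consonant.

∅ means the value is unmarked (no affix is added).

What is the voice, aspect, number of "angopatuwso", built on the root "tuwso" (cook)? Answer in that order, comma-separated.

causative, perfective, dual

Segment: ang-pa-tuwso.
voice: ∅ → causative.
aspect: pa- → perfective.
number: ang- → dual.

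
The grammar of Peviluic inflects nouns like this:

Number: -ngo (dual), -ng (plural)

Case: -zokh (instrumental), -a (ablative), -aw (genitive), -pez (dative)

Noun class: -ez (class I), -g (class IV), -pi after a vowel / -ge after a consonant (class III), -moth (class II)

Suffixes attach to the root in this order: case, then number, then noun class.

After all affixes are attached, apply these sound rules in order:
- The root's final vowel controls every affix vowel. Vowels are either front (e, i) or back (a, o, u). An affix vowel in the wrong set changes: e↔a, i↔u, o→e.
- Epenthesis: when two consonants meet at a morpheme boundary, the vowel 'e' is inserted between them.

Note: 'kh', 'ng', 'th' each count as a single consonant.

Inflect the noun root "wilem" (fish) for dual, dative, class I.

wilemepezengeez

Attach case dative -pez → wilempez.
Attach number dual -ngo → wilempezngo.
Attach noun class class I -ez → wilempezngoez.
Apply vowel harmony: wilempezngoez → wilempezngeez.
Apply epenthesis: wilempezngeez → wilemepezengeez.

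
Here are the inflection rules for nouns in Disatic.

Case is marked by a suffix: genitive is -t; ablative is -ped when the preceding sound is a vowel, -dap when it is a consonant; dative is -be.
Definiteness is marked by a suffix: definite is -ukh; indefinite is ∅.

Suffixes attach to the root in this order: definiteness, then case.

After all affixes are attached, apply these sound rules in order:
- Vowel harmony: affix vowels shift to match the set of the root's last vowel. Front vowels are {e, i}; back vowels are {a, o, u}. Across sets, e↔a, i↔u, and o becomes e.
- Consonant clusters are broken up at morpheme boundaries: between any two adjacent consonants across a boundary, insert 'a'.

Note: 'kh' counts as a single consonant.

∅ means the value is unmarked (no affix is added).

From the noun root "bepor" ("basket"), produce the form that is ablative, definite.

Attach definiteness definite -ukh → beporukh.
Attach case ablative -dap (after consonant 'kh') → beporukhdap.
Vowel harmony: no change.
Apply epenthesis: beporukhdap → beporukhadap.

beporukhadap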